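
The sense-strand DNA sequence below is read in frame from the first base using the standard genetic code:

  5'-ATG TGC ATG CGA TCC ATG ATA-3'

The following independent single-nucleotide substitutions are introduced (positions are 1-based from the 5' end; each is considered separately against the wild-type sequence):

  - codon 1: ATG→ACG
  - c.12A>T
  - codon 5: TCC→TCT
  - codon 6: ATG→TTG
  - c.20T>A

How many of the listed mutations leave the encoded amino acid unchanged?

Codon 1: ATG (Met) → ACG (Thr) — missense.
Codon 4: CGA (Arg) → CGT (Arg) — synonymous.
Codon 5: TCC (Ser) → TCT (Ser) — synonymous.
Codon 6: ATG (Met) → TTG (Leu) — missense.
Codon 7: ATA (Ile) → AAA (Lys) — missense.
Synonymous: 2 of 5.

2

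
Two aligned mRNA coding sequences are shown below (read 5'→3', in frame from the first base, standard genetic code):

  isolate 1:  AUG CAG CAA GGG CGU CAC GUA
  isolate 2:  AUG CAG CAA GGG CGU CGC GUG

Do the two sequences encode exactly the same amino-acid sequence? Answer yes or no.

Codon 1: AUG Met / AUG Met — identical.
Codon 2: CAG Gln / CAG Gln — identical.
Codon 3: CAA Gln / CAA Gln — identical.
Codon 4: GGG Gly / GGG Gly — identical.
Codon 5: CGU Arg / CGU Arg — identical.
Codon 6: CAC His / CGC Arg — nonsynonymous.
Codon 7: GUA Val / GUG Val — synonymous.
Nonsynonymous differences: 1 → different protein.

no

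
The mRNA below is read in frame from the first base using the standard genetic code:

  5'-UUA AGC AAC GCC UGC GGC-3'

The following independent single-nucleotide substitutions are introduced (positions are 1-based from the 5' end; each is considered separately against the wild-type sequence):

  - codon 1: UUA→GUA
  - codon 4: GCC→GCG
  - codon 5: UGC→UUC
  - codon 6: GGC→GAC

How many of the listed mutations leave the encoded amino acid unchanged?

Codon 1: UUA (Leu) → GUA (Val) — missense.
Codon 4: GCC (Ala) → GCG (Ala) — synonymous.
Codon 5: UGC (Cys) → UUC (Phe) — missense.
Codon 6: GGC (Gly) → GAC (Asp) — missense.
Synonymous: 1 of 4.

1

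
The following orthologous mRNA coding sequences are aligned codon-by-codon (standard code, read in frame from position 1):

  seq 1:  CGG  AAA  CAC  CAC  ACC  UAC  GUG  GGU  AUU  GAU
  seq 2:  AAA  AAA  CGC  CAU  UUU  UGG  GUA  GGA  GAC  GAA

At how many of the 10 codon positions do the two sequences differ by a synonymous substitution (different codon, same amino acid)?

Codon 1: CGG Arg / AAA Lys — nonsynonymous.
Codon 2: AAA Lys / AAA Lys — identical.
Codon 3: CAC His / CGC Arg — nonsynonymous.
Codon 4: CAC His / CAU His — synonymous.
Codon 5: ACC Thr / UUU Phe — nonsynonymous.
Codon 6: UAC Tyr / UGG Trp — nonsynonymous.
Codon 7: GUG Val / GUA Val — synonymous.
Codon 8: GGU Gly / GGA Gly — synonymous.
Codon 9: AUU Ile / GAC Asp — nonsynonymous.
Codon 10: GAU Asp / GAA Glu — nonsynonymous.
Synonymous differences: 3.

3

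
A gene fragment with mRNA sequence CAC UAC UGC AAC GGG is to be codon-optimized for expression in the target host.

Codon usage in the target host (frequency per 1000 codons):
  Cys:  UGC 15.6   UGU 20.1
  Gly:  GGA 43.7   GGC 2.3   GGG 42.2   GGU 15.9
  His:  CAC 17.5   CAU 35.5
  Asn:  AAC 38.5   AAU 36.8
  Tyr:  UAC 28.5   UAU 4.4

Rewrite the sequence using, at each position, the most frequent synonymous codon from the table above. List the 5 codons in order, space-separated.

Codon 1 (His): best is CAU at 35.5.
Codon 2 (Tyr): best is UAC at 28.5.
Codon 3 (Cys): best is UGU at 20.1.
Codon 4 (Asn): best is AAC at 38.5.
Codon 5 (Gly): best is GGA at 43.7.

CAU UAC UGU AAC GGA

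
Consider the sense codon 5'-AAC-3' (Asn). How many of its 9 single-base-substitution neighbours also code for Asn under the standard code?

Position 1: none → 0 synonymous.
Position 2: none → 0 synonymous.
Position 3: AAT → 1 synonymous.
Total: 0 + 0 + 1 = 1.

1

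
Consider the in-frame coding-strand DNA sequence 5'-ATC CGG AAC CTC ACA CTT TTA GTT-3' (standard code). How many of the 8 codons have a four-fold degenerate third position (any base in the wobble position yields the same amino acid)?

5

Codon 1 ATC (Ile): third position 3-fold.
Codon 2 CGG (Arg): third position 4-fold.
Codon 3 AAC (Asn): third position 2-fold.
Codon 4 CTC (Leu): third position 4-fold.
Codon 5 ACA (Thr): third position 4-fold.
Codon 6 CTT (Leu): third position 4-fold.
Codon 7 TTA (Leu): third position 2-fold.
Codon 8 GTT (Val): third position 4-fold.
Four-fold degenerate third positions: 5.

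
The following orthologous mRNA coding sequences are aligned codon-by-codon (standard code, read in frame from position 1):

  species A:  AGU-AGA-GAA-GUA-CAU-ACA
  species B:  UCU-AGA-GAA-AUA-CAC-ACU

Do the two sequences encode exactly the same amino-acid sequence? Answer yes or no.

no

Codon 1: AGU Ser / UCU Ser — synonymous.
Codon 2: AGA Arg / AGA Arg — identical.
Codon 3: GAA Glu / GAA Glu — identical.
Codon 4: GUA Val / AUA Ile — nonsynonymous.
Codon 5: CAU His / CAC His — synonymous.
Codon 6: ACA Thr / ACU Thr — synonymous.
Nonsynonymous differences: 1 → different protein.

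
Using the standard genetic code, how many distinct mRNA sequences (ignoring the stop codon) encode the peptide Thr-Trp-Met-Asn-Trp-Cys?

Thr: 4 codons.
Trp: 1 codon.
Met: 1 codon.
Asn: 2 codons.
Trp: 1 codon.
Cys: 2 codons.
4 × 1 × 1 × 2 × 1 × 2 = 16.

16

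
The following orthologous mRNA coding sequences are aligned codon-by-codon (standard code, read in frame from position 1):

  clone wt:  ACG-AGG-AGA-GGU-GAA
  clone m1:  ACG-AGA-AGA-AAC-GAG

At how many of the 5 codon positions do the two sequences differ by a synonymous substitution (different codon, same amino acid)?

Codon 1: ACG Thr / ACG Thr — identical.
Codon 2: AGG Arg / AGA Arg — synonymous.
Codon 3: AGA Arg / AGA Arg — identical.
Codon 4: GGU Gly / AAC Asn — nonsynonymous.
Codon 5: GAA Glu / GAG Glu — synonymous.
Synonymous differences: 2.

2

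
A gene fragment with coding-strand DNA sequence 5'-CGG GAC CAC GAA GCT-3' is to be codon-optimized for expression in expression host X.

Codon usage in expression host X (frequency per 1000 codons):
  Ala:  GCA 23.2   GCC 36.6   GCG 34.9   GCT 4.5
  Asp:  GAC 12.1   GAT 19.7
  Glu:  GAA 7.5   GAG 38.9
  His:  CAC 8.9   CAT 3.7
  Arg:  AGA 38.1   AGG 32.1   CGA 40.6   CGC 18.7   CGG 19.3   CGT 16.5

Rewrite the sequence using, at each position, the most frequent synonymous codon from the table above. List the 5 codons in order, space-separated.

Codon 1 (Arg): best is CGA at 40.6.
Codon 2 (Asp): best is GAT at 19.7.
Codon 3 (His): best is CAC at 8.9.
Codon 4 (Glu): best is GAG at 38.9.
Codon 5 (Ala): best is GCC at 36.6.

CGA GAT CAC GAG GCC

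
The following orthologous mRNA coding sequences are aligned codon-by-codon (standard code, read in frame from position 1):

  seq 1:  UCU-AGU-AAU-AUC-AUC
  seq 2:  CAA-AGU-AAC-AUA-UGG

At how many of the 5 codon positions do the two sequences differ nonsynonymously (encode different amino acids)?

Codon 1: UCU Ser / CAA Gln — nonsynonymous.
Codon 2: AGU Ser / AGU Ser — identical.
Codon 3: AAU Asn / AAC Asn — synonymous.
Codon 4: AUC Ile / AUA Ile — synonymous.
Codon 5: AUC Ile / UGG Trp — nonsynonymous.
Nonsynonymous differences: 2.

2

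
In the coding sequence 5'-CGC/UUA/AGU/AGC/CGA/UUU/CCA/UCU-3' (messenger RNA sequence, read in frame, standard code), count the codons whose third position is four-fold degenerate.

4

Codon 1 CGC (Arg): third position 4-fold.
Codon 2 UUA (Leu): third position 2-fold.
Codon 3 AGU (Ser): third position 2-fold.
Codon 4 AGC (Ser): third position 2-fold.
Codon 5 CGA (Arg): third position 4-fold.
Codon 6 UUU (Phe): third position 2-fold.
Codon 7 CCA (Pro): third position 4-fold.
Codon 8 UCU (Ser): third position 4-fold.
Four-fold degenerate third positions: 4.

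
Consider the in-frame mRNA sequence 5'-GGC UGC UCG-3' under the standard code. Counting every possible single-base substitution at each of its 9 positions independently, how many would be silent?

Codon 1 (GGC, Gly): 3 synonymous substitutions.
Codon 2 (UGC, Cys): 1 synonymous substitution.
Codon 3 (UCG, Ser): 3 synonymous substitutions.
Total: 3 + 1 + 3 = 7.

7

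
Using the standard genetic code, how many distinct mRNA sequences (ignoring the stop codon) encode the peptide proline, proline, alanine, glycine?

Pro: 4 codons.
Pro: 4 codons.
Ala: 4 codons.
Gly: 4 codons.
4 × 4 × 4 × 4 = 256.

256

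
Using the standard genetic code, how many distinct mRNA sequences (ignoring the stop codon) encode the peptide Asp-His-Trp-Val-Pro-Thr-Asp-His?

Asp: 2 codons.
His: 2 codons.
Trp: 1 codon.
Val: 4 codons.
Pro: 4 codons.
Thr: 4 codons.
Asp: 2 codons.
His: 2 codons.
2 × 2 × 1 × 4 × 4 × 4 × 2 × 2 = 1024.

1024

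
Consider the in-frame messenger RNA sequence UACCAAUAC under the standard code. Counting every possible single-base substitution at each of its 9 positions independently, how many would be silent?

3

Codon 1 (UAC, Tyr): 1 synonymous substitution.
Codon 2 (CAA, Gln): 1 synonymous substitution.
Codon 3 (UAC, Tyr): 1 synonymous substitution.
Total: 1 + 1 + 1 = 3.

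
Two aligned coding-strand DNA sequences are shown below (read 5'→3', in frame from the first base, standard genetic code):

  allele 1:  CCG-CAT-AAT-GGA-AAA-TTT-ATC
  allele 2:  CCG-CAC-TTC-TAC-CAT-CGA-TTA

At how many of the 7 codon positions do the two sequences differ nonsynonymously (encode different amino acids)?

Codon 1: CCG Pro / CCG Pro — identical.
Codon 2: CAT His / CAC His — synonymous.
Codon 3: AAT Asn / TTC Phe — nonsynonymous.
Codon 4: GGA Gly / TAC Tyr — nonsynonymous.
Codon 5: AAA Lys / CAT His — nonsynonymous.
Codon 6: TTT Phe / CGA Arg — nonsynonymous.
Codon 7: ATC Ile / TTA Leu — nonsynonymous.
Nonsynonymous differences: 5.

5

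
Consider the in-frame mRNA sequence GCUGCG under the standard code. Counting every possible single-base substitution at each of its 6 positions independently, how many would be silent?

Codon 1 (GCU, Ala): 3 synonymous substitutions.
Codon 2 (GCG, Ala): 3 synonymous substitutions.
Total: 3 + 3 = 6.

6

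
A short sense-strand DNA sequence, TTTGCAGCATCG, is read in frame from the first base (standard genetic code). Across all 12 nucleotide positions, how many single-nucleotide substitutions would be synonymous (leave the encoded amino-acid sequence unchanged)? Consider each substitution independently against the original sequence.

10

Codon 1 (TTT, Phe): 1 synonymous substitution.
Codon 2 (GCA, Ala): 3 synonymous substitutions.
Codon 3 (GCA, Ala): 3 synonymous substitutions.
Codon 4 (TCG, Ser): 3 synonymous substitutions.
Total: 1 + 3 + 3 + 3 = 10.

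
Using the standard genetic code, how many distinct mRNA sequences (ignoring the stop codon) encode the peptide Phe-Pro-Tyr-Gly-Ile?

192

Phe: 2 codons.
Pro: 4 codons.
Tyr: 2 codons.
Gly: 4 codons.
Ile: 3 codons.
2 × 4 × 2 × 4 × 3 = 192.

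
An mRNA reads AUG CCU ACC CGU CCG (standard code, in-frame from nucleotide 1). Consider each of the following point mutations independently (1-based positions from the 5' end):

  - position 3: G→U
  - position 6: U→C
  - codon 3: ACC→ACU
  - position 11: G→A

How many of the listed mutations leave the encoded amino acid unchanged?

2

Codon 1: AUG (Met) → AUU (Ile) — missense.
Codon 2: CCU (Pro) → CCC (Pro) — synonymous.
Codon 3: ACC (Thr) → ACU (Thr) — synonymous.
Codon 4: CGU (Arg) → CAU (His) — missense.
Synonymous: 2 of 4.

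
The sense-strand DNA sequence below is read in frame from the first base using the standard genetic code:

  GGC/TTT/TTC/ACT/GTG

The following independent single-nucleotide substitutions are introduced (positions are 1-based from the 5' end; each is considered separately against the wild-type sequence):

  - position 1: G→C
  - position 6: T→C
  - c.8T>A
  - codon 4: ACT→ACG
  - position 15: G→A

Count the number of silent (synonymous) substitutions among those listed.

Codon 1: GGC (Gly) → CGC (Arg) — missense.
Codon 2: TTT (Phe) → TTC (Phe) — synonymous.
Codon 3: TTC (Phe) → TAC (Tyr) — missense.
Codon 4: ACT (Thr) → ACG (Thr) — synonymous.
Codon 5: GTG (Val) → GTA (Val) — synonymous.
Synonymous: 3 of 5.

3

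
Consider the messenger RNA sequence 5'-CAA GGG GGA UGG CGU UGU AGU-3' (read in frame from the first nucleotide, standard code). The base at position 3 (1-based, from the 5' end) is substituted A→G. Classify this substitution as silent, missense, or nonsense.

Position 3 falls in codon 1: CAA → Gln.
After the substitution the codon is CAG → Gln.
Both encode Gln, so the change is synonymous.

silent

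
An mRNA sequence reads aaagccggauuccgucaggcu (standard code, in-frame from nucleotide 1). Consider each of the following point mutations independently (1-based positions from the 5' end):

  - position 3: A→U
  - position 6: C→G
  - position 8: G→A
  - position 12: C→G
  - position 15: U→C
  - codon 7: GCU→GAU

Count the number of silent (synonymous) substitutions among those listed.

2

Codon 1: AAA (Lys) → AAU (Asn) — missense.
Codon 2: GCC (Ala) → GCG (Ala) — synonymous.
Codon 3: GGA (Gly) → GAA (Glu) — missense.
Codon 4: UUC (Phe) → UUG (Leu) — missense.
Codon 5: CGU (Arg) → CGC (Arg) — synonymous.
Codon 7: GCU (Ala) → GAU (Asp) — missense.
Synonymous: 2 of 6.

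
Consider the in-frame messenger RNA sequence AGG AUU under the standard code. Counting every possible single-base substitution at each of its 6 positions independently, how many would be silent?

Codon 1 (AGG, Arg): 2 synonymous substitutions.
Codon 2 (AUU, Ile): 2 synonymous substitutions.
Total: 2 + 2 = 4.

4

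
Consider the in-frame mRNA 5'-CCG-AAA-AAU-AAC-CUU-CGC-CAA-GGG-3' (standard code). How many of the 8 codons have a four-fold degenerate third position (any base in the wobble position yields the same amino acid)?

4

Codon 1 CCG (Pro): third position 4-fold.
Codon 2 AAA (Lys): third position 2-fold.
Codon 3 AAU (Asn): third position 2-fold.
Codon 4 AAC (Asn): third position 2-fold.
Codon 5 CUU (Leu): third position 4-fold.
Codon 6 CGC (Arg): third position 4-fold.
Codon 7 CAA (Gln): third position 2-fold.
Codon 8 GGG (Gly): third position 4-fold.
Four-fold degenerate third positions: 4.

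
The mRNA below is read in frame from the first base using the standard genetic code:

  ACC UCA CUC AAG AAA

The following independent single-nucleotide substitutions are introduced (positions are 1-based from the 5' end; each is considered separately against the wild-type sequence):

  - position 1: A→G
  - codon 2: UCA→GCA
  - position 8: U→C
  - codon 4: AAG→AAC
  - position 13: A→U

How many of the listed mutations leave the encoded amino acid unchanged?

Codon 1: ACC (Thr) → GCC (Ala) — missense.
Codon 2: UCA (Ser) → GCA (Ala) — missense.
Codon 3: CUC (Leu) → CCC (Pro) — missense.
Codon 4: AAG (Lys) → AAC (Asn) — missense.
Codon 5: AAA (Lys) → UAA (Stop) — nonsense.
Synonymous: 0 of 5.

0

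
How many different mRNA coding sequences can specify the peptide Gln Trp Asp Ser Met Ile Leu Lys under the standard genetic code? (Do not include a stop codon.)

864

Gln: 2 codons.
Trp: 1 codon.
Asp: 2 codons.
Ser: 6 codons.
Met: 1 codon.
Ile: 3 codons.
Leu: 6 codons.
Lys: 2 codons.
2 × 1 × 2 × 6 × 1 × 3 × 6 × 2 = 864.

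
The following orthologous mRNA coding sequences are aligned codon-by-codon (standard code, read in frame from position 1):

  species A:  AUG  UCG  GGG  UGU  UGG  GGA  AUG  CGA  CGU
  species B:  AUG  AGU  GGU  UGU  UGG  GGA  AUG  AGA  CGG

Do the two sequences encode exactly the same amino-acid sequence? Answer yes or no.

Codon 1: AUG Met / AUG Met — identical.
Codon 2: UCG Ser / AGU Ser — synonymous.
Codon 3: GGG Gly / GGU Gly — synonymous.
Codon 4: UGU Cys / UGU Cys — identical.
Codon 5: UGG Trp / UGG Trp — identical.
Codon 6: GGA Gly / GGA Gly — identical.
Codon 7: AUG Met / AUG Met — identical.
Codon 8: CGA Arg / AGA Arg — synonymous.
Codon 9: CGU Arg / CGG Arg — synonymous.
Nonsynonymous differences: 0 → same protein.

yes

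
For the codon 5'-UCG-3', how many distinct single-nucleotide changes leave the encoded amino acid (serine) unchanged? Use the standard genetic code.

Position 1: none → 0 synonymous.
Position 2: none → 0 synonymous.
Position 3: UCU, UCC, UCA → 3 synonymous.
Total: 0 + 0 + 3 = 3.

3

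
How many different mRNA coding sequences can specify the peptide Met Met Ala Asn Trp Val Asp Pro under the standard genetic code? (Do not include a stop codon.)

256

Met: 1 codon.
Met: 1 codon.
Ala: 4 codons.
Asn: 2 codons.
Trp: 1 codon.
Val: 4 codons.
Asp: 2 codons.
Pro: 4 codons.
1 × 1 × 4 × 2 × 1 × 4 × 2 × 4 = 256.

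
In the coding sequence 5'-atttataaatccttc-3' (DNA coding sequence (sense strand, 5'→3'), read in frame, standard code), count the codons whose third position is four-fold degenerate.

Codon 1 ATT (Ile): third position 3-fold.
Codon 2 TAT (Tyr): third position 2-fold.
Codon 3 AAA (Lys): third position 2-fold.
Codon 4 TCC (Ser): third position 4-fold.
Codon 5 TTC (Phe): third position 2-fold.
Four-fold degenerate third positions: 1.

1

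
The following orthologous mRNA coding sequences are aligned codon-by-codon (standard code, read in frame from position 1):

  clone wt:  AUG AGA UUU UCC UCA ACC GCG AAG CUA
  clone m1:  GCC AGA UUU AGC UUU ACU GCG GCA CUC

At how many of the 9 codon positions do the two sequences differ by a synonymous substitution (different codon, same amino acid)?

3

Codon 1: AUG Met / GCC Ala — nonsynonymous.
Codon 2: AGA Arg / AGA Arg — identical.
Codon 3: UUU Phe / UUU Phe — identical.
Codon 4: UCC Ser / AGC Ser — synonymous.
Codon 5: UCA Ser / UUU Phe — nonsynonymous.
Codon 6: ACC Thr / ACU Thr — synonymous.
Codon 7: GCG Ala / GCG Ala — identical.
Codon 8: AAG Lys / GCA Ala — nonsynonymous.
Codon 9: CUA Leu / CUC Leu — synonymous.
Synonymous differences: 3.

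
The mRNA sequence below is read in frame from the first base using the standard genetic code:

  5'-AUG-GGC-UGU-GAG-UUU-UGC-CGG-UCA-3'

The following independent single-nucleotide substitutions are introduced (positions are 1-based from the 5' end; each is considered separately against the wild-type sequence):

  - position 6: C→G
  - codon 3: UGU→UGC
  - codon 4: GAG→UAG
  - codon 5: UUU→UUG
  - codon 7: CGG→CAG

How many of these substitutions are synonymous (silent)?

2

Codon 2: GGC (Gly) → GGG (Gly) — synonymous.
Codon 3: UGU (Cys) → UGC (Cys) — synonymous.
Codon 4: GAG (Glu) → UAG (Stop) — nonsense.
Codon 5: UUU (Phe) → UUG (Leu) — missense.
Codon 7: CGG (Arg) → CAG (Gln) — missense.
Synonymous: 2 of 5.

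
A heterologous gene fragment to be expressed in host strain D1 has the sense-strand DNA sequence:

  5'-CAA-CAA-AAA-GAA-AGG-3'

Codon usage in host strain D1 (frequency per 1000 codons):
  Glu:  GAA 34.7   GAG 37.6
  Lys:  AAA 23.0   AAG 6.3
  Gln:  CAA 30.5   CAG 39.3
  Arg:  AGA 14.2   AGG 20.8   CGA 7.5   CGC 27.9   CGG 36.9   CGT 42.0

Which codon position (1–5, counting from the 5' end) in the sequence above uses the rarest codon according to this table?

5

Codon 1 CAA (Gln): 30.5 per 1000.
Codon 2 CAA (Gln): 30.5 per 1000.
Codon 3 AAA (Lys): 23.0 per 1000.
Codon 4 GAA (Glu): 34.7 per 1000.
Codon 5 AGG (Arg): 20.8 per 1000.
Lowest frequency is 20.8 at codon 5.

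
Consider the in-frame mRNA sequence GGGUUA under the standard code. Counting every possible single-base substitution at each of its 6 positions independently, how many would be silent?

Codon 1 (GGG, Gly): 3 synonymous substitutions.
Codon 2 (UUA, Leu): 2 synonymous substitutions.
Total: 3 + 2 = 5.

5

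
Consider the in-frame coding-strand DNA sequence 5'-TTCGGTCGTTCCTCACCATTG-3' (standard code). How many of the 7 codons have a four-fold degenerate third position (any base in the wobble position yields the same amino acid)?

Codon 1 TTC (Phe): third position 2-fold.
Codon 2 GGT (Gly): third position 4-fold.
Codon 3 CGT (Arg): third position 4-fold.
Codon 4 TCC (Ser): third position 4-fold.
Codon 5 TCA (Ser): third position 4-fold.
Codon 6 CCA (Pro): third position 4-fold.
Codon 7 TTG (Leu): third position 2-fold.
Four-fold degenerate third positions: 5.

5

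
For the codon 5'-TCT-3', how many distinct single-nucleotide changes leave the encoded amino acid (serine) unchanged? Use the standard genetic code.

Position 1: none → 0 synonymous.
Position 2: none → 0 synonymous.
Position 3: TCC, TCA, TCG → 3 synonymous.
Total: 0 + 0 + 3 = 3.

3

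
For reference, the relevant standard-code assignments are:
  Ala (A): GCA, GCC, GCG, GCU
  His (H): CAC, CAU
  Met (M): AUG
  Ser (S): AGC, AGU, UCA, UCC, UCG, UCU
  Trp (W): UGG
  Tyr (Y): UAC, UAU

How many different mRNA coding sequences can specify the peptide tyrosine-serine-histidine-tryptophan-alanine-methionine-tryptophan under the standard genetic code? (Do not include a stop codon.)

96

Tyr: 2 codons.
Ser: 6 codons.
His: 2 codons.
Trp: 1 codon.
Ala: 4 codons.
Met: 1 codon.
Trp: 1 codon.
2 × 6 × 2 × 1 × 4 × 1 × 1 = 96.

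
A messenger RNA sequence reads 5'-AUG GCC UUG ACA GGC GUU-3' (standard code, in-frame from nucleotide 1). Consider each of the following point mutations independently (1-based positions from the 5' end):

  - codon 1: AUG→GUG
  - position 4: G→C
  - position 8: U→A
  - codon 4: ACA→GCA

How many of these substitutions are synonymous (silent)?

Codon 1: AUG (Met) → GUG (Val) — missense.
Codon 2: GCC (Ala) → CCC (Pro) — missense.
Codon 3: UUG (Leu) → UAG (Stop) — nonsense.
Codon 4: ACA (Thr) → GCA (Ala) — missense.
Synonymous: 0 of 4.

0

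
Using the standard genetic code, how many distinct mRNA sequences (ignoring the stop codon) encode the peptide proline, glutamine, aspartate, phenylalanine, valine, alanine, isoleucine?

1536

Pro: 4 codons.
Gln: 2 codons.
Asp: 2 codons.
Phe: 2 codons.
Val: 4 codons.
Ala: 4 codons.
Ile: 3 codons.
4 × 2 × 2 × 2 × 4 × 4 × 3 = 1536.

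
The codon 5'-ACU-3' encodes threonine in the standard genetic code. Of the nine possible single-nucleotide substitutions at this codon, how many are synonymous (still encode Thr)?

Position 1: none → 0 synonymous.
Position 2: none → 0 synonymous.
Position 3: ACC, ACA, ACG → 3 synonymous.
Total: 0 + 0 + 3 = 3.

3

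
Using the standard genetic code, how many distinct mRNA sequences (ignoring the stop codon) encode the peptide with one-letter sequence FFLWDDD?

Phe: 2 codons.
Phe: 2 codons.
Leu: 6 codons.
Trp: 1 codon.
Asp: 2 codons.
Asp: 2 codons.
Asp: 2 codons.
2 × 2 × 6 × 1 × 2 × 2 × 2 = 192.

192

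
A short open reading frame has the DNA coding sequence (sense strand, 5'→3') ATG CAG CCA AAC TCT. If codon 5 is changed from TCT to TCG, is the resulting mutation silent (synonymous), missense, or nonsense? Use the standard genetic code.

Position 15 falls in codon 5: TCT → Ser.
After the substitution the codon is TCG → Ser.
Both encode Ser, so the change is synonymous.

silent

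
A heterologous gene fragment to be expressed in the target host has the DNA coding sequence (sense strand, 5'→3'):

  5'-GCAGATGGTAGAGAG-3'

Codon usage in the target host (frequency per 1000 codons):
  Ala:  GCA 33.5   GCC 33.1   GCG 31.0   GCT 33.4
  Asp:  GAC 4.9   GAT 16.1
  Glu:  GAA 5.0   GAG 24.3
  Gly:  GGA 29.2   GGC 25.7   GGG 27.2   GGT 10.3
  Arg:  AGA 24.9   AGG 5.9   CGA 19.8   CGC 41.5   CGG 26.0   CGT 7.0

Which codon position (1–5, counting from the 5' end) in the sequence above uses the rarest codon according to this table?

Codon 1 GCA (Ala): 33.5 per 1000.
Codon 2 GAT (Asp): 16.1 per 1000.
Codon 3 GGT (Gly): 10.3 per 1000.
Codon 4 AGA (Arg): 24.9 per 1000.
Codon 5 GAG (Glu): 24.3 per 1000.
Lowest frequency is 10.3 at codon 3.

3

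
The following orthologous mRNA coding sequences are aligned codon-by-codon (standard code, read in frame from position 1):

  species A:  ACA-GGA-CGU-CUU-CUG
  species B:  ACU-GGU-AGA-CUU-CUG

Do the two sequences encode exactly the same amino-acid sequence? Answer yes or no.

Codon 1: ACA Thr / ACU Thr — synonymous.
Codon 2: GGA Gly / GGU Gly — synonymous.
Codon 3: CGU Arg / AGA Arg — synonymous.
Codon 4: CUU Leu / CUU Leu — identical.
Codon 5: CUG Leu / CUG Leu — identical.
Nonsynonymous differences: 0 → same protein.

yes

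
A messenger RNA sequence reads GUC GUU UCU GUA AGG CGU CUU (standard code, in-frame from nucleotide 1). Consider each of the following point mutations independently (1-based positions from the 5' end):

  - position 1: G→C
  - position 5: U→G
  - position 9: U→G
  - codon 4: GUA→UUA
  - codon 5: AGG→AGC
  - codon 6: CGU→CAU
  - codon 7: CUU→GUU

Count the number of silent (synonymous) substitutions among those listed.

1

Codon 1: GUC (Val) → CUC (Leu) — missense.
Codon 2: GUU (Val) → GGU (Gly) — missense.
Codon 3: UCU (Ser) → UCG (Ser) — synonymous.
Codon 4: GUA (Val) → UUA (Leu) — missense.
Codon 5: AGG (Arg) → AGC (Ser) — missense.
Codon 6: CGU (Arg) → CAU (His) — missense.
Codon 7: CUU (Leu) → GUU (Val) — missense.
Synonymous: 1 of 7.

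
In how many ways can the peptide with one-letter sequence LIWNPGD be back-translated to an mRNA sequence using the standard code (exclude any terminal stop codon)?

1152

Leu: 6 codons.
Ile: 3 codons.
Trp: 1 codon.
Asn: 2 codons.
Pro: 4 codons.
Gly: 4 codons.
Asp: 2 codons.
6 × 3 × 1 × 2 × 4 × 4 × 2 = 1152.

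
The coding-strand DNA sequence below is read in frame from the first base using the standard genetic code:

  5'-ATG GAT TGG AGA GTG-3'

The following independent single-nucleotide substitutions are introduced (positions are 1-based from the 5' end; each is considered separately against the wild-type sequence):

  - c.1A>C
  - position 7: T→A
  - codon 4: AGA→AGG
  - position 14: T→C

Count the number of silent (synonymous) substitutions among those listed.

1

Codon 1: ATG (Met) → CTG (Leu) — missense.
Codon 3: TGG (Trp) → AGG (Arg) — missense.
Codon 4: AGA (Arg) → AGG (Arg) — synonymous.
Codon 5: GTG (Val) → GCG (Ala) — missense.
Synonymous: 1 of 4.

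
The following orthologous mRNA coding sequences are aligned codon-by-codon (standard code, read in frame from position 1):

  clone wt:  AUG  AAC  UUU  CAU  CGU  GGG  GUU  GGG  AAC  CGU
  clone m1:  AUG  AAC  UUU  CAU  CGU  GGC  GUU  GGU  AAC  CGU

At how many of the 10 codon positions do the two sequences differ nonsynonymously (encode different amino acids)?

0

Codon 1: AUG Met / AUG Met — identical.
Codon 2: AAC Asn / AAC Asn — identical.
Codon 3: UUU Phe / UUU Phe — identical.
Codon 4: CAU His / CAU His — identical.
Codon 5: CGU Arg / CGU Arg — identical.
Codon 6: GGG Gly / GGC Gly — synonymous.
Codon 7: GUU Val / GUU Val — identical.
Codon 8: GGG Gly / GGU Gly — synonymous.
Codon 9: AAC Asn / AAC Asn — identical.
Codon 10: CGU Arg / CGU Arg — identical.
Nonsynonymous differences: 0.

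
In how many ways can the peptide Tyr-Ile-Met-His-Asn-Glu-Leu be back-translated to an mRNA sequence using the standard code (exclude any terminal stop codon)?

288

Tyr: 2 codons.
Ile: 3 codons.
Met: 1 codon.
His: 2 codons.
Asn: 2 codons.
Glu: 2 codons.
Leu: 6 codons.
2 × 3 × 1 × 2 × 2 × 2 × 6 = 288.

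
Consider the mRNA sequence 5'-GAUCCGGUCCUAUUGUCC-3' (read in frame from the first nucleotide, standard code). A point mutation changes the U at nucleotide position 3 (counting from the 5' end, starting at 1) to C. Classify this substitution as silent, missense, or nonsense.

silent

Position 3 falls in codon 1: GAU → Asp.
After the substitution the codon is GAC → Asp.
Both encode Asp, so the change is synonymous.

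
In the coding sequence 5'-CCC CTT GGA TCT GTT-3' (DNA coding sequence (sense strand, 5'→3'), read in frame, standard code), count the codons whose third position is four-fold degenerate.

Codon 1 CCC (Pro): third position 4-fold.
Codon 2 CTT (Leu): third position 4-fold.
Codon 3 GGA (Gly): third position 4-fold.
Codon 4 TCT (Ser): third position 4-fold.
Codon 5 GTT (Val): third position 4-fold.
Four-fold degenerate third positions: 5.

5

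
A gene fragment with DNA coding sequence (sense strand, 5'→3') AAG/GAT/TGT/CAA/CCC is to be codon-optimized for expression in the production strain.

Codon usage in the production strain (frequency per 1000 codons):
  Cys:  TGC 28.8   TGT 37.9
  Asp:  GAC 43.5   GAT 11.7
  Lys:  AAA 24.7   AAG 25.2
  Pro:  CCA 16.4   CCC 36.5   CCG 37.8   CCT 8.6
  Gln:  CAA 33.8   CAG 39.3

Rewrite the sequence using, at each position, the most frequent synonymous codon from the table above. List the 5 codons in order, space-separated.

Codon 1 (Lys): best is AAG at 25.2.
Codon 2 (Asp): best is GAC at 43.5.
Codon 3 (Cys): best is TGT at 37.9.
Codon 4 (Gln): best is CAG at 39.3.
Codon 5 (Pro): best is CCG at 37.8.

AAG GAC TGT CAG CCG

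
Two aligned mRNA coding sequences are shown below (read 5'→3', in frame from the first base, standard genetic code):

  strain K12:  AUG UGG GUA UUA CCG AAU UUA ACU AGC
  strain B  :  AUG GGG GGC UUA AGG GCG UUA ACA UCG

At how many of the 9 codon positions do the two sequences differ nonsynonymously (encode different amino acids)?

4

Codon 1: AUG Met / AUG Met — identical.
Codon 2: UGG Trp / GGG Gly — nonsynonymous.
Codon 3: GUA Val / GGC Gly — nonsynonymous.
Codon 4: UUA Leu / UUA Leu — identical.
Codon 5: CCG Pro / AGG Arg — nonsynonymous.
Codon 6: AAU Asn / GCG Ala — nonsynonymous.
Codon 7: UUA Leu / UUA Leu — identical.
Codon 8: ACU Thr / ACA Thr — synonymous.
Codon 9: AGC Ser / UCG Ser — synonymous.
Nonsynonymous differences: 4.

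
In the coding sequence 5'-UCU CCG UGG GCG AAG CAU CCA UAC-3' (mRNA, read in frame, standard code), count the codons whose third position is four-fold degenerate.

4

Codon 1 UCU (Ser): third position 4-fold.
Codon 2 CCG (Pro): third position 4-fold.
Codon 3 UGG (Trp): third position 1-fold.
Codon 4 GCG (Ala): third position 4-fold.
Codon 5 AAG (Lys): third position 2-fold.
Codon 6 CAU (His): third position 2-fold.
Codon 7 CCA (Pro): third position 4-fold.
Codon 8 UAC (Tyr): third position 2-fold.
Four-fold degenerate third positions: 4.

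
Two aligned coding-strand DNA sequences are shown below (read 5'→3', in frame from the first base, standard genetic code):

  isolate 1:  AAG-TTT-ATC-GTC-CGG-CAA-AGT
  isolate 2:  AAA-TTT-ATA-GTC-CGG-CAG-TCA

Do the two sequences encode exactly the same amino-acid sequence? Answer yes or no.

Codon 1: AAG Lys / AAA Lys — synonymous.
Codon 2: TTT Phe / TTT Phe — identical.
Codon 3: ATC Ile / ATA Ile — synonymous.
Codon 4: GTC Val / GTC Val — identical.
Codon 5: CGG Arg / CGG Arg — identical.
Codon 6: CAA Gln / CAG Gln — synonymous.
Codon 7: AGT Ser / TCA Ser — synonymous.
Nonsynonymous differences: 0 → same protein.

yes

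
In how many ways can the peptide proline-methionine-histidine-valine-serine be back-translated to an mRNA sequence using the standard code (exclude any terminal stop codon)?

192

Pro: 4 codons.
Met: 1 codon.
His: 2 codons.
Val: 4 codons.
Ser: 6 codons.
4 × 1 × 2 × 4 × 6 = 192.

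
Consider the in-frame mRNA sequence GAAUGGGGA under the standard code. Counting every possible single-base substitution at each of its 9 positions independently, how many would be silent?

Codon 1 (GAA, Glu): 1 synonymous substitution.
Codon 2 (UGG, Trp): 0 synonymous substitutions.
Codon 3 (GGA, Gly): 3 synonymous substitutions.
Total: 1 + 0 + 3 = 4.

4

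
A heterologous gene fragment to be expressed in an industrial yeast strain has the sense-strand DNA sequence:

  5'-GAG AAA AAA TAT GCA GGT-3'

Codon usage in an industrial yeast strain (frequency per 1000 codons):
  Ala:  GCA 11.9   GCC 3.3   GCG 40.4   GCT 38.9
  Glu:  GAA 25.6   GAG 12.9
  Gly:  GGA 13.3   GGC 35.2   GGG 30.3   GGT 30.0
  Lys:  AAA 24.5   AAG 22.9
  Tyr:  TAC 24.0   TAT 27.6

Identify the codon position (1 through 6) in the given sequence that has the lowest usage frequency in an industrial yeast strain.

5

Codon 1 GAG (Glu): 12.9 per 1000.
Codon 2 AAA (Lys): 24.5 per 1000.
Codon 3 AAA (Lys): 24.5 per 1000.
Codon 4 TAT (Tyr): 27.6 per 1000.
Codon 5 GCA (Ala): 11.9 per 1000.
Codon 6 GGT (Gly): 30.0 per 1000.
Lowest frequency is 11.9 at codon 5.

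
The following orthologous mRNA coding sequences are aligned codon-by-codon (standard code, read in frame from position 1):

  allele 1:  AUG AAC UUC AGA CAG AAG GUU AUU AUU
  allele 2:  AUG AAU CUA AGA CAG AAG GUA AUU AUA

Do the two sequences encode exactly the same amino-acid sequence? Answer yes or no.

no

Codon 1: AUG Met / AUG Met — identical.
Codon 2: AAC Asn / AAU Asn — synonymous.
Codon 3: UUC Phe / CUA Leu — nonsynonymous.
Codon 4: AGA Arg / AGA Arg — identical.
Codon 5: CAG Gln / CAG Gln — identical.
Codon 6: AAG Lys / AAG Lys — identical.
Codon 7: GUU Val / GUA Val — synonymous.
Codon 8: AUU Ile / AUU Ile — identical.
Codon 9: AUU Ile / AUA Ile — synonymous.
Nonsynonymous differences: 1 → different protein.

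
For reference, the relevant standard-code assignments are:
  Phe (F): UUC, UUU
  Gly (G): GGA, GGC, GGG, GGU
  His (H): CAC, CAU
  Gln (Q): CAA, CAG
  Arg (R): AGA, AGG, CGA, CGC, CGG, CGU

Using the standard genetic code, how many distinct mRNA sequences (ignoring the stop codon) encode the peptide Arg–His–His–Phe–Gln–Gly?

Arg: 6 codons.
His: 2 codons.
His: 2 codons.
Phe: 2 codons.
Gln: 2 codons.
Gly: 4 codons.
6 × 2 × 2 × 2 × 2 × 4 = 384.

384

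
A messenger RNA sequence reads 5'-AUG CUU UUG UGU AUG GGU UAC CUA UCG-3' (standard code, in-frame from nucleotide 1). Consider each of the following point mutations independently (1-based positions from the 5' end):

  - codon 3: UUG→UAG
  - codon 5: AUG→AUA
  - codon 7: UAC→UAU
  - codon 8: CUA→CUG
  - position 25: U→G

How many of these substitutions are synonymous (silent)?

2

Codon 3: UUG (Leu) → UAG (Stop) — nonsense.
Codon 5: AUG (Met) → AUA (Ile) — missense.
Codon 7: UAC (Tyr) → UAU (Tyr) — synonymous.
Codon 8: CUA (Leu) → CUG (Leu) — synonymous.
Codon 9: UCG (Ser) → GCG (Ala) — missense.
Synonymous: 2 of 5.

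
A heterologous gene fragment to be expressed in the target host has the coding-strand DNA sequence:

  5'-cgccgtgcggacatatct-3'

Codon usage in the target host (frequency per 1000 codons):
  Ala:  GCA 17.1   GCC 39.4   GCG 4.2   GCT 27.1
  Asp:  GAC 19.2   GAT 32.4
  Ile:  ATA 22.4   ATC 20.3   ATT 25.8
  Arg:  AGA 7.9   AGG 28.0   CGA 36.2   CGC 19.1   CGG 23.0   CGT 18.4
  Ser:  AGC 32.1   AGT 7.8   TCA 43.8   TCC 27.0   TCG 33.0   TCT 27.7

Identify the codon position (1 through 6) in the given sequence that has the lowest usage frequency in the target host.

3

Codon 1 CGC (Arg): 19.1 per 1000.
Codon 2 CGT (Arg): 18.4 per 1000.
Codon 3 GCG (Ala): 4.2 per 1000.
Codon 4 GAC (Asp): 19.2 per 1000.
Codon 5 ATA (Ile): 22.4 per 1000.
Codon 6 TCT (Ser): 27.7 per 1000.
Lowest frequency is 4.2 at codon 3.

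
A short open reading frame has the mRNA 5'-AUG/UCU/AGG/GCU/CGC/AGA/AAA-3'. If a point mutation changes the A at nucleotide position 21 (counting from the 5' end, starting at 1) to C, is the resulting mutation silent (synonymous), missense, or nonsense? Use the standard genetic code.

missense

Position 21 falls in codon 7: AAA → Lys.
After the substitution the codon is AAC → Asn.
Lys ≠ Asn, so this is a missense mutation.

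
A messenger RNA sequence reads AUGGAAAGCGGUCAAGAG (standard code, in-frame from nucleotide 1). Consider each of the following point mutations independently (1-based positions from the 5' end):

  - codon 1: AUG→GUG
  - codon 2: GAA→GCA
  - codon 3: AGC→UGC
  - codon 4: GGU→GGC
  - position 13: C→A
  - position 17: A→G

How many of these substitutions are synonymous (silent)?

1

Codon 1: AUG (Met) → GUG (Val) — missense.
Codon 2: GAA (Glu) → GCA (Ala) — missense.
Codon 3: AGC (Ser) → UGC (Cys) — missense.
Codon 4: GGU (Gly) → GGC (Gly) — synonymous.
Codon 5: CAA (Gln) → AAA (Lys) — missense.
Codon 6: GAG (Glu) → GGG (Gly) — missense.
Synonymous: 1 of 6.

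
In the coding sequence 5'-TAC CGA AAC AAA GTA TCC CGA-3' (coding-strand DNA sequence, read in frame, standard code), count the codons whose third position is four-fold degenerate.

Codon 1 TAC (Tyr): third position 2-fold.
Codon 2 CGA (Arg): third position 4-fold.
Codon 3 AAC (Asn): third position 2-fold.
Codon 4 AAA (Lys): third position 2-fold.
Codon 5 GTA (Val): third position 4-fold.
Codon 6 TCC (Ser): third position 4-fold.
Codon 7 CGA (Arg): third position 4-fold.
Four-fold degenerate third positions: 4.

4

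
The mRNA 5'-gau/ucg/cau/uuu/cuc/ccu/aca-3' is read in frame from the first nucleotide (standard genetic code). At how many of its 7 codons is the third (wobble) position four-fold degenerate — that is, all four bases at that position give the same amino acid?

Codon 1 GAU (Asp): third position 2-fold.
Codon 2 UCG (Ser): third position 4-fold.
Codon 3 CAU (His): third position 2-fold.
Codon 4 UUU (Phe): third position 2-fold.
Codon 5 CUC (Leu): third position 4-fold.
Codon 6 CCU (Pro): third position 4-fold.
Codon 7 ACA (Thr): third position 4-fold.
Four-fold degenerate third positions: 4.

4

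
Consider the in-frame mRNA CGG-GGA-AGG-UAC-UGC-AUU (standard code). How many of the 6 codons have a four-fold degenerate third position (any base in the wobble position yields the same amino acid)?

2

Codon 1 CGG (Arg): third position 4-fold.
Codon 2 GGA (Gly): third position 4-fold.
Codon 3 AGG (Arg): third position 2-fold.
Codon 4 UAC (Tyr): third position 2-fold.
Codon 5 UGC (Cys): third position 2-fold.
Codon 6 AUU (Ile): third position 3-fold.
Four-fold degenerate third positions: 2.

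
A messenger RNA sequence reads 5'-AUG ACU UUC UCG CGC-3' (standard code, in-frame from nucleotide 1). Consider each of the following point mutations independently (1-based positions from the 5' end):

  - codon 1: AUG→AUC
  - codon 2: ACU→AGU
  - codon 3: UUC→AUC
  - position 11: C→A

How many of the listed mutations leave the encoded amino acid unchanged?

0

Codon 1: AUG (Met) → AUC (Ile) — missense.
Codon 2: ACU (Thr) → AGU (Ser) — missense.
Codon 3: UUC (Phe) → AUC (Ile) — missense.
Codon 4: UCG (Ser) → UAG (Stop) — nonsense.
Synonymous: 0 of 4.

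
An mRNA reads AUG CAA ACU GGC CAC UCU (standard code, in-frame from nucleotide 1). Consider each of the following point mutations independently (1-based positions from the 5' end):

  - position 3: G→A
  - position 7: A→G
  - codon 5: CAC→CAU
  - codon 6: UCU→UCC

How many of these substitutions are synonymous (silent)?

2

Codon 1: AUG (Met) → AUA (Ile) — missense.
Codon 3: ACU (Thr) → GCU (Ala) — missense.
Codon 5: CAC (His) → CAU (His) — synonymous.
Codon 6: UCU (Ser) → UCC (Ser) — synonymous.
Synonymous: 2 of 4.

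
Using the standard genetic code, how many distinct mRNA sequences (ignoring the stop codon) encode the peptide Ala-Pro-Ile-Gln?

96

Ala: 4 codons.
Pro: 4 codons.
Ile: 3 codons.
Gln: 2 codons.
4 × 4 × 3 × 2 = 96.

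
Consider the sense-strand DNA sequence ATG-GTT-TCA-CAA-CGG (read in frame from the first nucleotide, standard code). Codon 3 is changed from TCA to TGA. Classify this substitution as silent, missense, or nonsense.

Position 8 falls in codon 3: TCA → Ser.
After the substitution the codon is TGA → Stop.
The new codon is a stop codon, so this is a nonsense mutation.

nonsense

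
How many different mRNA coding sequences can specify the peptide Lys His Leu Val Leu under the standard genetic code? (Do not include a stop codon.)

576

Lys: 2 codons.
His: 2 codons.
Leu: 6 codons.
Val: 4 codons.
Leu: 6 codons.
2 × 2 × 6 × 4 × 6 = 576.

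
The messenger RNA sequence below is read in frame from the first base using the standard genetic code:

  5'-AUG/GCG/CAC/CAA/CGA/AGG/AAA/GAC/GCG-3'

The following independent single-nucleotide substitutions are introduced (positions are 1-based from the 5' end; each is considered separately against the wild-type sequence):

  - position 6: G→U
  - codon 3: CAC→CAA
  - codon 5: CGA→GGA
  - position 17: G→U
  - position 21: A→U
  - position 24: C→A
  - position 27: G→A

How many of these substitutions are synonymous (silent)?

Codon 2: GCG (Ala) → GCU (Ala) — synonymous.
Codon 3: CAC (His) → CAA (Gln) — missense.
Codon 5: CGA (Arg) → GGA (Gly) — missense.
Codon 6: AGG (Arg) → AUG (Met) — missense.
Codon 7: AAA (Lys) → AAU (Asn) — missense.
Codon 8: GAC (Asp) → GAA (Glu) — missense.
Codon 9: GCG (Ala) → GCA (Ala) — synonymous.
Synonymous: 2 of 7.

2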